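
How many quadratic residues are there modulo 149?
For prime 149, there are (p-1)/2 = (149-1)/2 = 74 quadratic residues (excluding 0).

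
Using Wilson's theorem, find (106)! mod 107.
By Wilson's theorem, (106)! ≡ -1 ≡ 106 (mod 107)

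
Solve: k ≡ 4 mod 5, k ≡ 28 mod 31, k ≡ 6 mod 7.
M = 5 × 31 × 7 = 1085. M₁ = 217, y₁ ≡ 3 mod 5. M₂ = 35, y₂ ≡ 8 mod 31. M₃ = 155, y₃ ≡ 1 mod 7. k = 4×217×3 + 28×35×8 + 6×155×1 ≡ 524 mod 1085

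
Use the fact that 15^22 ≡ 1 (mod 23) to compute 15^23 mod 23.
By Fermat: 15^{22} ≡ 1 (mod 23). So 15^{23} = 15^{22} · 15^{1} ≡ 15^{1} ≡ 15 (mod 23)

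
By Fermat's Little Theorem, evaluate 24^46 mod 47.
By Fermat's Little Theorem, 24^{46} ≡ 1 (mod 47) since 47 is prime and gcd(24, 47) = 1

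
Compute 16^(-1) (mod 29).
Since 29 is prime, by Fermat 16^(-1) ≡ 16^{27} ≡ 20 (mod 29). Verify: 16 × 20 = 320 ≡ 1 (mod 29)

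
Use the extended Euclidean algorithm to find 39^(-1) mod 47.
Extended GCD: 39(-6) + 47(5) = 1. So 39^(-1) ≡ -6 ≡ 41 (mod 47). Verify: 39 × 41 = 1599 ≡ 1 (mod 47)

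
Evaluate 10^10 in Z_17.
By repeated squaring mod 17: 10^{1}≡10, 10^{2}≡15, 10^{4}≡4, 10^{8}≡16. Then 10^{10} = 10^{8+2} ≡ 16 × 15 ≡ 2 mod 17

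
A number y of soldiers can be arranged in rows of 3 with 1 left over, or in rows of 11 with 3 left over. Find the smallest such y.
M = 3 × 11 = 33. M₁ = 11, y₁ ≡ 2 (mod 3). M₂ = 3, y₂ ≡ 4 (mod 11). y = 1×11×2 + 3×3×4 ≡ 25 (mod 33)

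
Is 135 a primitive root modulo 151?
135^{30} ≡ 1 mod 151 and 30 < 150, so ord_151(135) = 30 ≠ 150 and 135 is not a primitive root.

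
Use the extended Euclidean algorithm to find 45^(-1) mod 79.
Extended GCD: 45(-7) + 79(4) = 1. So 45^(-1) ≡ -7 ≡ 72 mod 79. Verify: 45 × 72 = 3240 ≡ 1 mod 79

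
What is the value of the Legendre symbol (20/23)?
(20/23) = 20^{11} mod 23 = -1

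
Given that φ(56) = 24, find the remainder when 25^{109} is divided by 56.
By Euler: 25^{24} ≡ 1 mod 56 since gcd(25, 56) = 1. 109 = 4×24 + 13. So 25^{109} ≡ 25^{13} ≡ 25 mod 56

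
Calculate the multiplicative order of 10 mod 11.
Powers of 10 mod 11: 10^1≡10, 10^2≡1. So the order of 10 is 2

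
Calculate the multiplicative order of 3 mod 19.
Powers of 3 mod 19: 3^1≡3, 3^2≡9, 3^3≡8, 3^4≡5, 3^5≡15, 3^6≡7, 3^7≡2, 3^8≡6, 3^9≡18, 3^10≡16, 3^11≡10, 3^12≡11, 3^13≡14, 3^14≡4, 3^15≡12, 3^16≡17, 3^17≡13, 3^18≡1. Order = 18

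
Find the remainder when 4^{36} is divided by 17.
By Fermat: 4^{16} ≡ 1 mod 17. 36 = 2×16 + 4. So 4^{36} ≡ 4^{4} ≡ 1 mod 17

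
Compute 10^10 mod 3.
Using Fermat: 10^{2} ≡ 1 mod 3. 10 ≡ 0 mod 2. So 10^{10} ≡ 10^{0} ≡ 1 mod 3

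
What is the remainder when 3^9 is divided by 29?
By repeated squaring mod 29: 3^{1}≡3, 3^{2}≡9, 3^{4}≡23, 3^{8}≡7. Then 3^{9} = 3^{8+1} ≡ 7 × 3 ≡ 21 mod 29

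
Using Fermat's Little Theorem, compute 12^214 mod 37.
By Fermat: 12^{36} ≡ 1 (mod 37). 214 ≡ 34 (mod 36). So 12^{214} ≡ 12^{34} ≡ 9 (mod 37)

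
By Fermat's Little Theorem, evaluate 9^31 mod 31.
By Fermat: 9^{30} ≡ 1 mod 31. So 9^{31} = 9^{30} · 9^{1} ≡ 9^{1} ≡ 9 mod 31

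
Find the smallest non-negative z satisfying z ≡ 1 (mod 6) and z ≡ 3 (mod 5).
M = 6 × 5 = 30. M₁ = 5, y₁ ≡ 5 (mod 6). M₂ = 6, y₂ ≡ 1 (mod 5). z = 1×5×5 + 3×6×1 ≡ 13 (mod 30)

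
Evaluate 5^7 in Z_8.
By repeated squaring mod 8: 5^{1}≡5, 5^{2}≡1, 5^{4}≡1. Then 5^{7} = 5^{4+2+1} ≡ 1 × 1 × 5 ≡ 5 mod 8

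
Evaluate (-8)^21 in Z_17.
Using Fermat: (-8)^{16} ≡ 1 mod 17. 21 ≡ 5 mod 16. So (-8)^{21} ≡ (-8)^{5} ≡ 8 mod 17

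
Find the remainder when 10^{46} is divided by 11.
By Fermat: 10^{10} ≡ 1 mod 11. 46 = 4×10 + 6. So 10^{46} ≡ 10^{6} ≡ 1 mod 11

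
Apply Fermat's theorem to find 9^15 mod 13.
By Fermat: 9^{12} ≡ 1 mod 13. So 9^{15} = 9^{12} · 9^{3} ≡ 9^{3} ≡ 1 mod 13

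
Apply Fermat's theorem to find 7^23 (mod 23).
By Fermat: 7^{22} ≡ 1 (mod 23). So 7^{23} = 7^{22} · 7^{1} ≡ 7^{1} ≡ 7 (mod 23)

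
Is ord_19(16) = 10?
Powers of 16 mod 19: 16^1≡16, 16^2≡9, 16^3≡11, 16^4≡5, 16^5≡4, 16^6≡7, 16^7≡17, 16^8≡6, 16^9≡1. Already 16^9≡1, so the order is 9 < 10. No, the actual order is 9.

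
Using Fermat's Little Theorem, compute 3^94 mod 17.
By Fermat: 3^{16} ≡ 1 (mod 17). 94 = 5×16 + 14. So 3^{94} ≡ 3^{14} ≡ 2 (mod 17)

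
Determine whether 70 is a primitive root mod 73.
70^{12} ≡ 1 (mod 73) and 12 < 72, so ord_73(70) = 12 ≠ 72 and 70 is not a primitive root.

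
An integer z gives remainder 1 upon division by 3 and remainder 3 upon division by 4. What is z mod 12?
M = 3 × 4 = 12. M₁ = 4, y₁ ≡ 1 mod 3. M₂ = 3, y₂ ≡ 3 mod 4. z = 1×4×1 + 3×3×3 ≡ 7 mod 12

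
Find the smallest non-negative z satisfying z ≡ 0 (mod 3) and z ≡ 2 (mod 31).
M = 3 × 31 = 93. M₁ = 31, y₁ ≡ 1 (mod 3). M₂ = 3, y₂ ≡ 21 (mod 31). z = 0×31×1 + 2×3×21 ≡ 33 (mod 93)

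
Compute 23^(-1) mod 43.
Since 43 is prime, by Fermat 23^(-1) ≡ 23^{41} ≡ 15 mod 43. Verify: 23 × 15 = 345 ≡ 1 mod 43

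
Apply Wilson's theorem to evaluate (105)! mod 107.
(106)! = (105)! × (106) ≡ -1 mod 107. So (105)! ≡ -1 × (106)^(-1) ≡ (-1)×(-1) = 1 mod 107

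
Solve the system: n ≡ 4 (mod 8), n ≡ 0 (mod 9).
M = 8 × 9 = 72. M₁ = 9, y₁ ≡ 1 (mod 8). M₂ = 8, y₂ ≡ 8 (mod 9). n = 4×9×1 + 0×8×8 ≡ 36 (mod 72)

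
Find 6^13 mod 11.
Using Fermat: 6^{10} ≡ 1 mod 11. 13 ≡ 3 mod 10. So 6^{13} ≡ 6^{3} ≡ 7 mod 11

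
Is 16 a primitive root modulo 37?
16^{9} ≡ 1 (mod 37) and 9 < 36, so ord_37(16) = 9 ≠ 36 and 16 is not a primitive root.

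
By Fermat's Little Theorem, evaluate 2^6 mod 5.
By Fermat: 2^{4} ≡ 1 (mod 5). So 2^{6} = 2^{4} · 2^{2} ≡ 2^{2} ≡ 4 (mod 5)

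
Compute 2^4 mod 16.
2^{4} = 16 ≡ 0 mod 16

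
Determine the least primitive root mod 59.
g = 2. For each prime q|58: 2^{29}≡58, 2^{2}≡4, none ≡ 1, so ord_59(2) = 58 and 2 is a primitive root.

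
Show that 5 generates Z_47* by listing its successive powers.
5^1, 5^2, ..., 5^{46} mod 47: [5, 25, 31, 14, 23, 21, 11, 8, 40, 12, 13, 18, 43, 27, 41, 17, 38, 2, 10, 3, 15, 28, 46, 42, 22, 16, 33, 24, 26, 36, 39, 7, 35, 34, 29, 4, 20, 6, 30, 9, 45, 37, 44, 32, 19, 1]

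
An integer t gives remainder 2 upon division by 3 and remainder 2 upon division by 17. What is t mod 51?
M = 3 × 17 = 51. M₁ = 17, y₁ ≡ 2 mod 3. M₂ = 3, y₂ ≡ 6 mod 17. t = 2×17×2 + 2×3×6 ≡ 2 mod 51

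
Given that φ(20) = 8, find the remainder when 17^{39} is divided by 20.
By Euler: 17^{8} ≡ 1 mod 20 since gcd(17, 20) = 1. 39 = 4×8 + 7. So 17^{39} ≡ 17^{7} ≡ 13 mod 20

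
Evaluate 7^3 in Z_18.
7^{3} = 343 ≡ 1 mod 18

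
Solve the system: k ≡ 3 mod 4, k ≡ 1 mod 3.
M = 4 × 3 = 12. M₁ = 3, y₁ ≡ 3 mod 4. M₂ = 4, y₂ ≡ 1 mod 3. k = 3×3×3 + 1×4×1 ≡ 7 mod 12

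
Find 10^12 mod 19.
By repeated squaring mod 19: 10^{1}≡10, 10^{2}≡5, 10^{4}≡6, 10^{8}≡17. Then 10^{12} = 10^{8+4} ≡ 17 × 6 ≡ 7 mod 19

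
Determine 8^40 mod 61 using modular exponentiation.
By repeated squaring (mod 61): 8^{1}≡8, 8^{2}≡3, 8^{4}≡9, 8^{8}≡20, 8^{16}≡34, 8^{32}≡58. Then 8^{40} = 8^{32+8} ≡ 58 × 20 ≡ 1 (mod 61)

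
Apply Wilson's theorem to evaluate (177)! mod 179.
(178)! = (177)! × (178) ≡ -1 (mod 179). So (177)! ≡ -1 × (178)^(-1) ≡ (-1)×(-1) = 1 (mod 179)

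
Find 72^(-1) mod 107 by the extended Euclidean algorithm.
Extended GCD: 72(-52) + 107(35) = 1. So 72^(-1) ≡ -52 ≡ 55 mod 107. Verify: 72 × 55 = 3960 ≡ 1 mod 107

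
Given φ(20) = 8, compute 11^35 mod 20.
By Euler: 11^{8} ≡ 1 (mod 20) since gcd(11, 20) = 1. 35 = 4×8 + 3. So 11^{35} ≡ 11^{3} ≡ 11 (mod 20)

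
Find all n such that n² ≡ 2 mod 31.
The square roots of 2 mod 31 are 8 and 23. Verify: 8² = 64 ≡ 2 mod 31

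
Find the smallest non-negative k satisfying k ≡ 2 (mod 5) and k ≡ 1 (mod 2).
M = 5 × 2 = 10. M₁ = 2, y₁ ≡ 3 (mod 5). M₂ = 5, y₂ ≡ 1 (mod 2). k = 2×2×3 + 1×5×1 ≡ 7 (mod 10)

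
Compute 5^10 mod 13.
By repeated squaring (mod 13): 5^{1}≡5, 5^{2}≡12, 5^{4}≡1, 5^{8}≡1. Then 5^{10} = 5^{8+2} ≡ 1 × 12 ≡ 12 (mod 13)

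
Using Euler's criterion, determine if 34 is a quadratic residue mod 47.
By Euler's criterion: 34^{23} ≡ 1 mod 47. Since this equals 1, 34 is a QR.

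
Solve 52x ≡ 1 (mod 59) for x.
Since 59 is prime, by Fermat 52^(-1) ≡ 52^{57} ≡ 42 (mod 59). Verify: 52 × 42 = 2184 ≡ 1 (mod 59)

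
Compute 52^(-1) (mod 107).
Since 107 is prime, by Fermat 52^(-1) ≡ 52^{105} ≡ 35 (mod 107). Verify: 52 × 35 = 1820 ≡ 1 (mod 107)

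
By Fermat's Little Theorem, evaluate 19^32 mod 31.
By Fermat: 19^{30} ≡ 1 mod 31. So 19^{32} = 19^{30} · 19^{2} ≡ 19^{2} ≡ 20 mod 31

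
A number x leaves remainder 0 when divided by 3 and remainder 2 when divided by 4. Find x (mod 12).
M = 3 × 4 = 12. M₁ = 4, y₁ ≡ 1 (mod 3). M₂ = 3, y₂ ≡ 3 (mod 4). x = 0×4×1 + 2×3×3 ≡ 6 (mod 12)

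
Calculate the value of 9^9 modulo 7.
Using Fermat: 9^{6} ≡ 1 (mod 7). 9 ≡ 3 (mod 6). So 9^{9} ≡ 9^{3} ≡ 1 (mod 7)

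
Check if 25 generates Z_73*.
25^{36} ≡ 1 (mod 73) and 36 < 72, so ord_73(25) = 36 ≠ 72 and 25 is not a primitive root.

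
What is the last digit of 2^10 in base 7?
Using Fermat: 2^{6} ≡ 1 (mod 7). 10 ≡ 4 (mod 6). So 2^{10} ≡ 2^{4} ≡ 2 (mod 7)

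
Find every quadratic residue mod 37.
QRs mod 37: {1, 3, 4, 7, 9, 10, 11, 12, 16, 21, 25, 26, 27, 28, 30, 33, 34, 36}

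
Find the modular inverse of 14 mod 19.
Since 19 is prime, by Fermat 14^(-1) ≡ 14^{17} ≡ 15 mod 19. Verify: 14 × 15 = 210 ≡ 1 mod 19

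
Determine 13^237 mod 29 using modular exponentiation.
Using Fermat: 13^{28} ≡ 1 (mod 29). 237 ≡ 13 (mod 28). So 13^{237} ≡ 13^{13} ≡ 9 (mod 29)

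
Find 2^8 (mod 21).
By repeated squaring (mod 21): 2^{1}≡2, 2^{2}≡4, 2^{4}≡16, 2^{8}≡4. So 2^{8} ≡ 4 (mod 21)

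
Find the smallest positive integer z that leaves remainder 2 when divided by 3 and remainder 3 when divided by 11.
M = 3 × 11 = 33. M₁ = 11, y₁ ≡ 2 (mod 3). M₂ = 3, y₂ ≡ 4 (mod 11). z = 2×11×2 + 3×3×4 ≡ 14 (mod 33)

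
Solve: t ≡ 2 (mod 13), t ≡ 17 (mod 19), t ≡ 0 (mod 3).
M = 13 × 19 × 3 = 741. M₁ = 57, y₁ ≡ 8 (mod 13). M₂ = 39, y₂ ≡ 1 (mod 19). M₃ = 247, y₃ ≡ 1 (mod 3). t = 2×57×8 + 17×39×1 + 0×247×1 ≡ 93 (mod 741)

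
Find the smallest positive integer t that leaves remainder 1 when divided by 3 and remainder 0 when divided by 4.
M = 3 × 4 = 12. M₁ = 4, y₁ ≡ 1 mod 3. M₂ = 3, y₂ ≡ 3 mod 4. t = 1×4×1 + 0×3×3 ≡ 4 mod 12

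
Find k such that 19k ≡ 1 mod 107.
Since 107 is prime, by Fermat 19^(-1) ≡ 19^{105} ≡ 62 mod 107. Verify: 19 × 62 = 1178 ≡ 1 mod 107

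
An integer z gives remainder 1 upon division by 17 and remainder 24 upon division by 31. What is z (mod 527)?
M = 17 × 31 = 527. M₁ = 31, y₁ ≡ 11 (mod 17). M₂ = 17, y₂ ≡ 11 (mod 31). z = 1×31×11 + 24×17×11 ≡ 86 (mod 527)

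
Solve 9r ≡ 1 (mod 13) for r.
Since 13 is prime, by Fermat 9^(-1) ≡ 9^{11} ≡ 3 (mod 13). Verify: 9 × 3 = 27 ≡ 1 (mod 13)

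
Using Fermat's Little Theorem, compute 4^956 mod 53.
By Fermat: 4^{52} ≡ 1 mod 53. 956 ≡ 20 mod 52. So 4^{956} ≡ 4^{20} ≡ 46 mod 53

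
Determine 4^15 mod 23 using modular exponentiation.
By repeated squaring (mod 23): 4^{1}≡4, 4^{2}≡16, 4^{4}≡3, 4^{8}≡9. Then 4^{15} = 4^{8+4+2+1} ≡ 9 × 3 × 16 × 4 ≡ 3 (mod 23)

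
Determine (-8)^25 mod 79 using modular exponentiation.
By repeated squaring (mod 79): (-8)^{1}≡71, (-8)^{2}≡64, (-8)^{4}≡67, (-8)^{8}≡65, (-8)^{16}≡38. Then (-8)^{25} = (-8)^{16+8+1} ≡ 38 × 65 × 71 ≡ 69 (mod 79)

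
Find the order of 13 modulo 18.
Powers of 13 mod 18: 13^1≡13, 13^2≡7, 13^3≡1. ord_18(13) = 3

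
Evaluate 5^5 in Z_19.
By repeated squaring (mod 19): 5^{1}≡5, 5^{2}≡6, 5^{4}≡17. Then 5^{5} = 5^{4+1} ≡ 17 × 5 ≡ 9 (mod 19)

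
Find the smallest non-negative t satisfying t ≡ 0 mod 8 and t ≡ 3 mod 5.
M = 8 × 5 = 40. M₁ = 5, y₁ ≡ 5 mod 8. M₂ = 8, y₂ ≡ 2 mod 5. t = 0×5×5 + 3×8×2 ≡ 8 mod 40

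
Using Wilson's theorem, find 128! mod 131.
(130)! = (128)! × (129) × (130) ≡ -1 (mod 131). So (128)! ≡ -1 × [(130)(129)]^(-1) ≡ 65 (mod 131)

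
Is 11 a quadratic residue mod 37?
By Euler's criterion: 11^{18} ≡ 1 (mod 37). Since this equals 1, 11 is a QR.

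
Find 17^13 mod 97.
By repeated squaring mod 97: 17^{1}≡17, 17^{2}≡95, 17^{4}≡4, 17^{8}≡16. Then 17^{13} = 17^{8+4+1} ≡ 16 × 4 × 17 ≡ 21 mod 97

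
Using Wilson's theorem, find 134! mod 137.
(136)! = (134)! × (135) × (136) ≡ -1 mod 137. So (134)! ≡ -1 × [(136)(135)]^(-1) ≡ 68 mod 137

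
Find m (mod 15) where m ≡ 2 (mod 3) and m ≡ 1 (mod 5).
M = 3 × 5 = 15. M₁ = 5, y₁ ≡ 2 (mod 3). M₂ = 3, y₂ ≡ 2 (mod 5). m = 2×5×2 + 1×3×2 ≡ 11 (mod 15)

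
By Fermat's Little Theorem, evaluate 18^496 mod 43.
By Fermat: 18^{42} ≡ 1 (mod 43). 496 ≡ 34 (mod 42). So 18^{496} ≡ 18^{34} ≡ 14 (mod 43)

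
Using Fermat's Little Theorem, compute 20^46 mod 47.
By Fermat's Little Theorem, 20^{46} ≡ 1 (mod 47) since 47 is prime and gcd(20, 47) = 1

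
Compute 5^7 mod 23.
By repeated squaring mod 23: 5^{1}≡5, 5^{2}≡2, 5^{4}≡4. Then 5^{7} = 5^{4+2+1} ≡ 4 × 2 × 5 ≡ 17 mod 23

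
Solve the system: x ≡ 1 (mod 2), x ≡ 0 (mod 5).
M = 2 × 5 = 10. M₁ = 5, y₁ ≡ 1 (mod 2). M₂ = 2, y₂ ≡ 3 (mod 5). x = 1×5×1 + 0×2×3 ≡ 5 (mod 10)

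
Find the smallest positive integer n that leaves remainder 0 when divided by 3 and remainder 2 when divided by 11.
M = 3 × 11 = 33. M₁ = 11, y₁ ≡ 2 mod 3. M₂ = 3, y₂ ≡ 4 mod 11. n = 0×11×2 + 2×3×4 ≡ 24 mod 33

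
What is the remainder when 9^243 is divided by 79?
Using Fermat: 9^{78} ≡ 1 (mod 79). 243 ≡ 9 (mod 78). So 9^{243} ≡ 9^{9} ≡ 65 (mod 79)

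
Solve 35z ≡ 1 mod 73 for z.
Since 73 is prime, by Fermat 35^(-1) ≡ 35^{71} ≡ 48 mod 73. Verify: 35 × 48 = 1680 ≡ 1 mod 73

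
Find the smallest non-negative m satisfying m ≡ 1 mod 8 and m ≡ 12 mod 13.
M = 8 × 13 = 104. M₁ = 13, y₁ ≡ 5 mod 8. M₂ = 8, y₂ ≡ 5 mod 13. m = 1×13×5 + 12×8×5 ≡ 25 mod 104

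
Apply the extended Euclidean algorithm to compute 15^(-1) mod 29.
Extended GCD: 15(2) + 29(-1) = 1. So 15^(-1) ≡ 2 mod 29. Verify: 15 × 2 = 30 ≡ 1 mod 29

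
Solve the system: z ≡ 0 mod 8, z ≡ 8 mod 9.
M = 8 × 9 = 72. M₁ = 9, y₁ ≡ 1 mod 8. M₂ = 8, y₂ ≡ 8 mod 9. z = 0×9×1 + 8×8×8 ≡ 8 mod 72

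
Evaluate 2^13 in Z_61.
By repeated squaring mod 61: 2^{1}≡2, 2^{2}≡4, 2^{4}≡16, 2^{8}≡12. Then 2^{13} = 2^{8+4+1} ≡ 12 × 16 × 2 ≡ 18 mod 61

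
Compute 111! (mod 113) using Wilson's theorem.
(112)! = (111)! × (112) ≡ -1 (mod 113). So (111)! ≡ -1 × (112)^(-1) ≡ (-1)×(-1) = 1 (mod 113)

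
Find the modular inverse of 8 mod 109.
Since 109 is prime, by Fermat 8^(-1) ≡ 8^{107} ≡ 41 (mod 109). Verify: 8 × 41 = 328 ≡ 1 (mod 109)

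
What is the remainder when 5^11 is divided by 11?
Using Fermat: 5^{10} ≡ 1 mod 11. 11 ≡ 1 mod 10. So 5^{11} ≡ 5^{1} ≡ 5 mod 11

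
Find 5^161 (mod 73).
Using Fermat: 5^{72} ≡ 1 (mod 73). 161 ≡ 17 (mod 72). So 5^{161} ≡ 5^{17} ≡ 20 (mod 73)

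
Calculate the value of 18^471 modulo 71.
Using Fermat: 18^{70} ≡ 1 mod 71. 471 ≡ 51 mod 70. So 18^{471} ≡ 18^{51} ≡ 8 mod 71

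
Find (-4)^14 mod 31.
By repeated squaring mod 31: (-4)^{1}≡27, (-4)^{2}≡16, (-4)^{4}≡8, (-4)^{8}≡2. Then (-4)^{14} = (-4)^{8+4+2} ≡ 2 × 8 × 16 ≡ 8 mod 31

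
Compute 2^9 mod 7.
Using Fermat: 2^{6} ≡ 1 (mod 7). 9 ≡ 3 (mod 6). So 2^{9} ≡ 2^{3} ≡ 1 (mod 7)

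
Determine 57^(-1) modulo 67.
Since 67 is prime, by Fermat 57^(-1) ≡ 57^{65} ≡ 20 (mod 67). Verify: 57 × 20 = 1140 ≡ 1 (mod 67)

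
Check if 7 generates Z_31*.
7^{15} ≡ 1 (mod 31) and 15 < 30, so ord_31(7) = 15 ≠ 30 and 7 is not a primitive root.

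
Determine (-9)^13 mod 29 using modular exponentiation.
By repeated squaring mod 29: (-9)^{1}≡20, (-9)^{2}≡23, (-9)^{4}≡7, (-9)^{8}≡20. Then (-9)^{13} = (-9)^{8+4+1} ≡ 20 × 7 × 20 ≡ 16 mod 29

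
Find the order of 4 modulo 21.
Powers of 4 mod 21: 4^1≡4, 4^2≡16, 4^3≡1. Order = 3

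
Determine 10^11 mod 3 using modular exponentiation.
Using Fermat: 10^{2} ≡ 1 mod 3. 11 ≡ 1 mod 2. So 10^{11} ≡ 10^{1} ≡ 1 mod 3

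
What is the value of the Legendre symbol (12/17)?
(12/17) = 12^{8} mod 17 = -1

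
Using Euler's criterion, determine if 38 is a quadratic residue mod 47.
By Euler's criterion: 38^{23} ≡ 46 mod 47. Since this equals -1 (≡ 46), 38 is not a QR.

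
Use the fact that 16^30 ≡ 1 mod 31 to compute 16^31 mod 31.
By Fermat: 16^{30} ≡ 1 mod 31. So 16^{31} = 16^{30} · 16^{1} ≡ 16^{1} ≡ 16 mod 31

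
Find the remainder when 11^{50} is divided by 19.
By Fermat: 11^{18} ≡ 1 (mod 19). 50 = 2×18 + 14. So 11^{50} ≡ 11^{14} ≡ 7 (mod 19)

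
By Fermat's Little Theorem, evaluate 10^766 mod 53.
By Fermat: 10^{52} ≡ 1 (mod 53). 766 ≡ 38 (mod 52). So 10^{766} ≡ 10^{38} ≡ 16 (mod 53)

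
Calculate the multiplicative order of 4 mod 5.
Powers of 4 mod 5: 4^1≡4, 4^2≡1. So the order of 4 is 2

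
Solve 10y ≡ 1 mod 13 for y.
Since 13 is prime, by Fermat 10^(-1) ≡ 10^{11} ≡ 4 mod 13. Verify: 10 × 4 = 40 ≡ 1 mod 13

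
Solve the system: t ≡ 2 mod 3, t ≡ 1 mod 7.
M = 3 × 7 = 21. M₁ = 7, y₁ ≡ 1 mod 3. M₂ = 3, y₂ ≡ 5 mod 7. t = 2×7×1 + 1×3×5 ≡ 8 mod 21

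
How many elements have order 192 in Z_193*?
Number of primitive roots mod 193 = φ(p-1) = φ(192) = 64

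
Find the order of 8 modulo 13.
Powers of 8 mod 13: 8^1≡8, 8^2≡12, 8^3≡5, 8^4≡1. So the order of 8 is 4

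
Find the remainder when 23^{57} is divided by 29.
By Fermat: 23^{28} ≡ 1 mod 29. 57 = 2×28 + 1. So 23^{57} ≡ 23^{1} ≡ 23 mod 29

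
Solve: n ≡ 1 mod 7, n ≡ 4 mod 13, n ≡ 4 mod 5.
M = 7 × 13 × 5 = 455. M₁ = 65, y₁ ≡ 4 mod 7. M₂ = 35, y₂ ≡ 3 mod 13. M₃ = 91, y₃ ≡ 1 mod 5. n = 1×65×4 + 4×35×3 + 4×91×1 ≡ 134 mod 455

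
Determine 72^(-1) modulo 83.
Since 83 is prime, by Fermat 72^(-1) ≡ 72^{81} ≡ 15 mod 83. Verify: 72 × 15 = 1080 ≡ 1 mod 83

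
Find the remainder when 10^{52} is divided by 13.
By Fermat: 10^{12} ≡ 1 mod 13. 52 = 4×12 + 4. So 10^{52} ≡ 10^{4} ≡ 3 mod 13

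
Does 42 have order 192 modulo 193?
42^{32} ≡ 1 (mod 193) and 32 < 192, so ord_193(42) = 32 ≠ 192 and 42 is not a primitive root.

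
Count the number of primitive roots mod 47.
Number of primitive roots mod 47 = φ(p-1) = φ(46) = 22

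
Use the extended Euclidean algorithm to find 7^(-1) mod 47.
Extended GCD: 7(-20) + 47(3) = 1. So 7^(-1) ≡ -20 ≡ 27 mod 47. Verify: 7 × 27 = 189 ≡ 1 mod 47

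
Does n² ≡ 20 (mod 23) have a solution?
By Euler's criterion: 20^{11} ≡ 22 (mod 23). Since this equals -1 (≡ 22), 20 is not a QR.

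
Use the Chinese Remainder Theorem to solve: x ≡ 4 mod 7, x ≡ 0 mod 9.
M = 7 × 9 = 63. M₁ = 9, y₁ ≡ 4 mod 7. M₂ = 7, y₂ ≡ 4 mod 9. x = 4×9×4 + 0×7×4 ≡ 18 mod 63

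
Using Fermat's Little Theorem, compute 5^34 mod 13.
By Fermat: 5^{12} ≡ 1 mod 13. 34 = 2×12 + 10. So 5^{34} ≡ 5^{10} ≡ 12 mod 13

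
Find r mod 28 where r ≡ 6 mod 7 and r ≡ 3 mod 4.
M = 7 × 4 = 28. M₁ = 4, y₁ ≡ 2 mod 7. M₂ = 7, y₂ ≡ 3 mod 4. r = 6×4×2 + 3×7×3 ≡ 27 mod 28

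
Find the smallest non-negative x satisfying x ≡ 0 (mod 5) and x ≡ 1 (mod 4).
M = 5 × 4 = 20. M₁ = 4, y₁ ≡ 4 (mod 5). M₂ = 5, y₂ ≡ 1 (mod 4). x = 0×4×4 + 1×5×1 ≡ 5 (mod 20)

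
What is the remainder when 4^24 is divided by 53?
By repeated squaring (mod 53): 4^{1}≡4, 4^{2}≡16, 4^{4}≡44, 4^{8}≡28, 4^{16}≡42. Then 4^{24} = 4^{16+8} ≡ 42 × 28 ≡ 10 (mod 53)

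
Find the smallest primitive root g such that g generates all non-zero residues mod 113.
g = 3. Powers: [3, 9, 27, 81, 17, 51, 40, 7, 21, 63, ...] generates all 112 non-zero residues.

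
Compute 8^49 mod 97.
By repeated squaring (mod 97): 8^{1}≡8, 8^{2}≡64, 8^{4}≡22, 8^{8}≡96, 8^{16}≡1, 8^{32}≡1. Then 8^{49} = 8^{32+16+1} ≡ 1 × 1 × 8 ≡ 8 (mod 97)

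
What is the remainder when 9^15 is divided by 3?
By repeated squaring mod 3: 9^{1}≡0, 9^{2}≡0, 9^{4}≡0, 9^{8}≡0. Then 9^{15} = 9^{8+4+2+1} ≡ 0 × 0 × 0 × 0 ≡ 0 mod 3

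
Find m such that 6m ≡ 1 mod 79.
Since 79 is prime, by Fermat 6^(-1) ≡ 6^{77} ≡ 66 mod 79. Verify: 6 × 66 = 396 ≡ 1 mod 79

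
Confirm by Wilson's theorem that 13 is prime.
(12)! mod 13 = 12. Since this equals -1 (mod 13), Wilson confirms 13 is prime.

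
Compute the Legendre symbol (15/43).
(15/43) = 15^{21} mod 43 = 1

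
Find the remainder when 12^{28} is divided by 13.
By Fermat: 12^{12} ≡ 1 mod 13. 28 = 2×12 + 4. So 12^{28} ≡ 12^{4} ≡ 1 mod 13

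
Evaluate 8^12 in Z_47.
By repeated squaring mod 47: 8^{1}≡8, 8^{2}≡17, 8^{4}≡7, 8^{8}≡2. Then 8^{12} = 8^{8+4} ≡ 2 × 7 ≡ 14 mod 47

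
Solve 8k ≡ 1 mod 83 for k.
Since 83 is prime, by Fermat 8^(-1) ≡ 8^{81} ≡ 52 mod 83. Verify: 8 × 52 = 416 ≡ 1 mod 83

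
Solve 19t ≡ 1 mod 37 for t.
Since 37 is prime, by Fermat 19^(-1) ≡ 19^{35} ≡ 2 mod 37. Verify: 19 × 2 = 38 ≡ 1 mod 37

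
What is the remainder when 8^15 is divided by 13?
Using Fermat: 8^{12} ≡ 1 mod 13. 15 ≡ 3 mod 12. So 8^{15} ≡ 8^{3} ≡ 5 mod 13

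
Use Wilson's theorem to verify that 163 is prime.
(162)! mod 163 = 162. Since this equals -1 (mod 163), Wilson confirms 163 is prime.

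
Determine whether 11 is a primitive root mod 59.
ord_59(11) divides 58. For each prime q|58: 11^{29}≡58, 11^{2}≡3, none ≡ 1. So 11 has order 58 and is a primitive root mod 59.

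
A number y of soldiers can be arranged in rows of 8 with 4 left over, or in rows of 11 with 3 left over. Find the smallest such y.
M = 8 × 11 = 88. M₁ = 11, y₁ ≡ 3 (mod 8). M₂ = 8, y₂ ≡ 7 (mod 11). y = 4×11×3 + 3×8×7 ≡ 36 (mod 88)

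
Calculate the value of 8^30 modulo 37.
By repeated squaring mod 37: 8^{1}≡8, 8^{2}≡27, 8^{4}≡26, 8^{8}≡10, 8^{16}≡26. Then 8^{30} = 8^{16+8+4+2} ≡ 26 × 10 × 26 × 27 ≡ 36 mod 37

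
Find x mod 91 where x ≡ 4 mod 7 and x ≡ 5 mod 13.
M = 7 × 13 = 91. M₁ = 13, y₁ ≡ 6 mod 7. M₂ = 7, y₂ ≡ 2 mod 13. x = 4×13×6 + 5×7×2 ≡ 18 mod 91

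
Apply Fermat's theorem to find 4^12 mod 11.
By Fermat: 4^{10} ≡ 1 mod 11. So 4^{12} = 4^{10} · 4^{2} ≡ 4^{2} ≡ 5 mod 11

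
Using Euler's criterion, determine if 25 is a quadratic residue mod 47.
By Euler's criterion: 25^{23} ≡ 1 (mod 47). Since this equals 1, 25 is a QR.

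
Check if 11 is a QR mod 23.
By Euler's criterion: 11^{11} ≡ 22 (mod 23). Since this equals -1 (≡ 22), 11 is not a QR.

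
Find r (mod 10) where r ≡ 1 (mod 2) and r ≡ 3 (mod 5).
M = 2 × 5 = 10. M₁ = 5, y₁ ≡ 1 (mod 2). M₂ = 2, y₂ ≡ 3 (mod 5). r = 1×5×1 + 3×2×3 ≡ 3 (mod 10)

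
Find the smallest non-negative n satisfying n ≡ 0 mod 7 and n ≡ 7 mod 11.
M = 7 × 11 = 77. M₁ = 11, y₁ ≡ 2 mod 7. M₂ = 7, y₂ ≡ 8 mod 11. n = 0×11×2 + 7×7×8 ≡ 7 mod 77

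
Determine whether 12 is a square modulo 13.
By Euler's criterion: 12^{6} ≡ 1 (mod 13). Since this equals 1, 12 is a QR.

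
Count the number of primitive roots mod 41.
A prime p has φ(p-1) primitive roots; here φ(40) = 16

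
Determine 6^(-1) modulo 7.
Since 7 is prime, by Fermat 6^(-1) ≡ 6^{5} ≡ 6 mod 7. Verify: 6 × 6 = 36 ≡ 1 mod 7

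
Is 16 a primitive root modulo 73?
16^{9} ≡ 1 mod 73 and 9 < 72, so ord_73(16) = 9 ≠ 72 and 16 is not a primitive root.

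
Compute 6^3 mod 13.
6^{3} = 216 ≡ 8 (mod 13)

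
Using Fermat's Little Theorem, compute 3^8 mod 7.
By Fermat: 3^{6} ≡ 1 (mod 7). So 3^{8} = 3^{6} · 3^{2} ≡ 3^{2} ≡ 2 (mod 7)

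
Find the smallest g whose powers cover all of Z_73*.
g = 5. For each prime q|72: 5^{36}≡72, 5^{24}≡8, none ≡ 1, so ord_73(5) = 72 and 5 is a primitive root.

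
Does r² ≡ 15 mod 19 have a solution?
By Euler's criterion: 15^{9} ≡ 18 mod 19. Since this equals -1 (≡ 18), 15 is not a QR.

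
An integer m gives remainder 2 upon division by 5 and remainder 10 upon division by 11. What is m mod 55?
M = 5 × 11 = 55. M₁ = 11, y₁ ≡ 1 mod 5. M₂ = 5, y₂ ≡ 9 mod 11. m = 2×11×1 + 10×5×9 ≡ 32 mod 55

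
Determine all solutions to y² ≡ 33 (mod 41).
The square roots of 33 mod 41 are 19 and 22. Verify: 19² = 361 ≡ 33 (mod 41)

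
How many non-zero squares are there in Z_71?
Exactly half the non-zero residues mod a prime are QRs: (71-1)/2 = 35.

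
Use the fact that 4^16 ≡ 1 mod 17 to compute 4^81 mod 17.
By Fermat: 4^{16} ≡ 1 mod 17. 81 = 5×16 + 1. So 4^{81} ≡ 4^{1} ≡ 4 mod 17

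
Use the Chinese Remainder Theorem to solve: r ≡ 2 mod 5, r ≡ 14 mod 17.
M = 5 × 17 = 85. M₁ = 17, y₁ ≡ 3 mod 5. M₂ = 5, y₂ ≡ 7 mod 17. r = 2×17×3 + 14×5×7 ≡ 82 mod 85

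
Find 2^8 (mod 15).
By repeated squaring (mod 15): 2^{1}≡2, 2^{2}≡4, 2^{4}≡1, 2^{8}≡1. So 2^{8} ≡ 1 (mod 15)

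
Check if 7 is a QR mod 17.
By Euler's criterion: 7^{8} ≡ 16 (mod 17). Since this equals -1 (≡ 16), 7 is not a QR.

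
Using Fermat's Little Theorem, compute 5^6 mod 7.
By Fermat's Little Theorem, 5^{6} ≡ 1 mod 7 since 7 is prime and gcd(5, 7) = 1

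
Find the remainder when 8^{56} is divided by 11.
By Fermat: 8^{10} ≡ 1 (mod 11). 56 = 5×10 + 6. So 8^{56} ≡ 8^{6} ≡ 3 (mod 11)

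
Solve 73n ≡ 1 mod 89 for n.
Since 89 is prime, by Fermat 73^(-1) ≡ 73^{87} ≡ 50 mod 89. Verify: 73 × 50 = 3650 ≡ 1 mod 89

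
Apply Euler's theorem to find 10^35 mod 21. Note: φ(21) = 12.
By Euler: 10^{12} ≡ 1 mod 21 since gcd(10, 21) = 1. 35 = 2×12 + 11. So 10^{35} ≡ 10^{11} ≡ 19 mod 21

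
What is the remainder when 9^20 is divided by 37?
By repeated squaring mod 37: 9^{1}≡9, 9^{2}≡7, 9^{4}≡12, 9^{8}≡33, 9^{16}≡16. Then 9^{20} = 9^{16+4} ≡ 16 × 12 ≡ 7 mod 37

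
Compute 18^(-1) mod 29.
Since 29 is prime, by Fermat 18^(-1) ≡ 18^{27} ≡ 21 mod 29. Verify: 18 × 21 = 378 ≡ 1 mod 29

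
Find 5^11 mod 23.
By repeated squaring mod 23: 5^{1}≡5, 5^{2}≡2, 5^{4}≡4, 5^{8}≡16. Then 5^{11} = 5^{8+2+1} ≡ 16 × 2 × 5 ≡ 22 mod 23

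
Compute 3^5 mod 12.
By repeated squaring (mod 12): 3^{1}≡3, 3^{2}≡9, 3^{4}≡9. Then 3^{5} = 3^{4+1} ≡ 9 × 3 ≡ 3 (mod 12)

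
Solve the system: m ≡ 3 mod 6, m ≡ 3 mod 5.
M = 6 × 5 = 30. M₁ = 5, y₁ ≡ 5 mod 6. M₂ = 6, y₂ ≡ 1 mod 5. m = 3×5×5 + 3×6×1 ≡ 3 mod 30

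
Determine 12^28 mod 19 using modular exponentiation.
Using Fermat: 12^{18} ≡ 1 (mod 19). 28 ≡ 10 (mod 18). So 12^{28} ≡ 12^{10} ≡ 7 (mod 19)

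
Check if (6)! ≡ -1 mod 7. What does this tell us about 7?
(6)! mod 7 = 6. Since this equals -1 mod 7, Wilson confirms 7 is prime.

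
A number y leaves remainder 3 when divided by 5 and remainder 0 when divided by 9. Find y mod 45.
M = 5 × 9 = 45. M₁ = 9, y₁ ≡ 4 mod 5. M₂ = 5, y₂ ≡ 2 mod 9. y = 3×9×4 + 0×5×2 ≡ 18 mod 45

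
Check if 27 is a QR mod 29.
By Euler's criterion: 27^{14} ≡ 28 mod 29. Since this equals -1 (≡ 28), 27 is not a QR.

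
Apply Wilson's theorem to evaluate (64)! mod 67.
(66)! = (64)! × (65) × (66) ≡ -1 (mod 67). So (64)! ≡ -1 × [(66)(65)]^(-1) ≡ 33 (mod 67)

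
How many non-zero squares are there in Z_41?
Exactly half the non-zero residues mod a prime are QRs: (41-1)/2 = 20.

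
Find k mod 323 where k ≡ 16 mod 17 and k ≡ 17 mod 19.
M = 17 × 19 = 323. M₁ = 19, y₁ ≡ 9 mod 17. M₂ = 17, y₂ ≡ 9 mod 19. k = 16×19×9 + 17×17×9 ≡ 169 mod 323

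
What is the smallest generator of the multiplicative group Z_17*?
g = 3. For each prime q|16: 3^{8}≡16, none ≡ 1, so ord_17(3) = 16 and 3 is a primitive root.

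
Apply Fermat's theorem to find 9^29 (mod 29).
By Fermat: 9^{28} ≡ 1 (mod 29). So 9^{29} = 9^{28} · 9^{1} ≡ 9^{1} ≡ 9 (mod 29)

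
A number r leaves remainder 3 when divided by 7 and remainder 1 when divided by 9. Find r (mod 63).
M = 7 × 9 = 63. M₁ = 9, y₁ ≡ 4 (mod 7). M₂ = 7, y₂ ≡ 4 (mod 9). r = 3×9×4 + 1×7×4 ≡ 10 (mod 63)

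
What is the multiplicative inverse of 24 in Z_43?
Since 43 is prime, by Fermat 24^(-1) ≡ 24^{41} ≡ 9 mod 43. Verify: 24 × 9 = 216 ≡ 1 mod 43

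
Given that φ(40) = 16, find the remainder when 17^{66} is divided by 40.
By Euler: 17^{16} ≡ 1 (mod 40) since gcd(17, 40) = 1. 66 = 4×16 + 2. So 17^{66} ≡ 17^{2} ≡ 9 (mod 40)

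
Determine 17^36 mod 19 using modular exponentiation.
Using Fermat: 17^{18} ≡ 1 mod 19. 36 ≡ 0 mod 18. So 17^{36} ≡ 17^{0} ≡ 1 mod 19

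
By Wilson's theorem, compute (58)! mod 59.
By Wilson's theorem, (58)! ≡ -1 ≡ 58 mod 59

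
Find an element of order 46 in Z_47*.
5 has order 46 mod 47 since 5^{46} ≡ 1 mod 47 and no smaller power works.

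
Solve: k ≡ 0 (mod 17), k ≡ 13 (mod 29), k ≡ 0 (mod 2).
M = 17 × 29 × 2 = 986. M₁ = 58, y₁ ≡ 5 (mod 17). M₂ = 34, y₂ ≡ 6 (mod 29). M₃ = 493, y₃ ≡ 1 (mod 2). k = 0×58×5 + 13×34×6 + 0×493×1 ≡ 680 (mod 986)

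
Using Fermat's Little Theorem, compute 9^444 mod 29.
By Fermat: 9^{28} ≡ 1 (mod 29). 444 ≡ 24 (mod 28). So 9^{444} ≡ 9^{24} ≡ 25 (mod 29)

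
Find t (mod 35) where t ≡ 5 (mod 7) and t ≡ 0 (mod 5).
M = 7 × 5 = 35. M₁ = 5, y₁ ≡ 3 (mod 7). M₂ = 7, y₂ ≡ 3 (mod 5). t = 5×5×3 + 0×7×3 ≡ 5 (mod 35)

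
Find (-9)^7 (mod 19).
By repeated squaring (mod 19): (-9)^{1}≡10, (-9)^{2}≡5, (-9)^{4}≡6. Then (-9)^{7} = (-9)^{4+2+1} ≡ 6 × 5 × 10 ≡ 15 (mod 19)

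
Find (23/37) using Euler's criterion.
(23/37) = 23^{18} mod 37 = -1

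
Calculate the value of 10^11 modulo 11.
Using Fermat: 10^{10} ≡ 1 (mod 11). 11 ≡ 1 (mod 10). So 10^{11} ≡ 10^{1} ≡ 10 (mod 11)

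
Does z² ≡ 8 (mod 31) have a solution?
By Euler's criterion: 8^{15} ≡ 1 (mod 31). Since this equals 1, 8 is a QR.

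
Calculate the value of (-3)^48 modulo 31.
Using Fermat: (-3)^{30} ≡ 1 (mod 31). 48 ≡ 18 (mod 30). So (-3)^{48} ≡ (-3)^{18} ≡ 4 (mod 31)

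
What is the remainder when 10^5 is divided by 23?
By repeated squaring (mod 23): 10^{1}≡10, 10^{2}≡8, 10^{4}≡18. Then 10^{5} = 10^{4+1} ≡ 18 × 10 ≡ 19 (mod 23)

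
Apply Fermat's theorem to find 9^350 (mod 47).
By Fermat: 9^{46} ≡ 1 (mod 47). 350 ≡ 28 (mod 46). So 9^{350} ≡ 9^{28} ≡ 17 (mod 47)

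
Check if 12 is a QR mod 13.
By Euler's criterion: 12^{6} ≡ 1 mod 13. Since this equals 1, 12 is a QR.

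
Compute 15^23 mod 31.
By repeated squaring (mod 31): 15^{1}≡15, 15^{2}≡8, 15^{4}≡2, 15^{8}≡4, 15^{16}≡16. Then 15^{23} = 15^{16+4+2+1} ≡ 16 × 2 × 8 × 15 ≡ 27 (mod 31)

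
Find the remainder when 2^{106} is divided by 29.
By Fermat: 2^{28} ≡ 1 (mod 29). 106 = 3×28 + 22. So 2^{106} ≡ 2^{22} ≡ 5 (mod 29)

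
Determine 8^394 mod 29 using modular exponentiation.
Using Fermat: 8^{28} ≡ 1 (mod 29). 394 ≡ 2 (mod 28). So 8^{394} ≡ 8^{2} ≡ 6 (mod 29)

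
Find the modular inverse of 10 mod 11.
Since 11 is prime, by Fermat 10^(-1) ≡ 10^{9} ≡ 10 mod 11. Verify: 10 × 10 = 100 ≡ 1 mod 11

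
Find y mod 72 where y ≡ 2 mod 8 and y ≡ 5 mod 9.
M = 8 × 9 = 72. M₁ = 9, y₁ ≡ 1 mod 8. M₂ = 8, y₂ ≡ 8 mod 9. y = 2×9×1 + 5×8×8 ≡ 50 mod 72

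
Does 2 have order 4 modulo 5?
ord_5(2) divides 4. For each prime q|4: 2^{2}≡4, none ≡ 1. So 2 has order 4 and is a primitive root mod 5.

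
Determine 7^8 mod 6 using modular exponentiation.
By repeated squaring mod 6: 7^{1}≡1, 7^{2}≡1, 7^{4}≡1, 7^{8}≡1. So 7^{8} ≡ 1 mod 6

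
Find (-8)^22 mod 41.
By repeated squaring mod 41: (-8)^{1}≡33, (-8)^{2}≡23, (-8)^{4}≡37, (-8)^{8}≡16, (-8)^{16}≡10. Then (-8)^{22} = (-8)^{16+4+2} ≡ 10 × 37 × 23 ≡ 23 mod 41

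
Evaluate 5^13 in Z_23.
By repeated squaring (mod 23): 5^{1}≡5, 5^{2}≡2, 5^{4}≡4, 5^{8}≡16. Then 5^{13} = 5^{8+4+1} ≡ 16 × 4 × 5 ≡ 21 (mod 23)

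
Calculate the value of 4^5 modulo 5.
Using Fermat: 4^{4} ≡ 1 mod 5. 5 ≡ 1 mod 4. So 4^{5} ≡ 4^{1} ≡ 4 mod 5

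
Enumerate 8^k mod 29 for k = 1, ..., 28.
8^1, 8^2, ..., 8^{28} mod 29: [8, 6, 19, 7, 27, 13, 17, 20, 15, 4, 3, 24, 18, 28, 21, 23, 10, 22, 2, 16, 12, 9, 14, 25, 26, 5, 11, 1]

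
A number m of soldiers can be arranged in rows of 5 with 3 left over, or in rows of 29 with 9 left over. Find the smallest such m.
M = 5 × 29 = 145. M₁ = 29, y₁ ≡ 4 mod 5. M₂ = 5, y₂ ≡ 6 mod 29. m = 3×29×4 + 9×5×6 ≡ 38 mod 145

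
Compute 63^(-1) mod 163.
Since 163 is prime, by Fermat 63^(-1) ≡ 63^{161} ≡ 44 mod 163. Verify: 63 × 44 = 2772 ≡ 1 mod 163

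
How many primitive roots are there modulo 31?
There are φ(31-1) = φ(30) = 8 primitive roots modulo 31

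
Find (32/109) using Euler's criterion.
(32/109) = 32^{54} mod 109 = -1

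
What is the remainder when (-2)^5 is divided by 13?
By repeated squaring (mod 13): (-2)^{1}≡11, (-2)^{2}≡4, (-2)^{4}≡3. Then (-2)^{5} = (-2)^{4+1} ≡ 3 × 11 ≡ 7 (mod 13)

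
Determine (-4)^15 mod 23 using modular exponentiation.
By repeated squaring (mod 23): (-4)^{1}≡19, (-4)^{2}≡16, (-4)^{4}≡3, (-4)^{8}≡9. Then (-4)^{15} = (-4)^{8+4+2+1} ≡ 9 × 3 × 16 × 19 ≡ 20 (mod 23)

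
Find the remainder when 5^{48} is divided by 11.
By Fermat: 5^{10} ≡ 1 (mod 11). 48 = 4×10 + 8. So 5^{48} ≡ 5^{8} ≡ 4 (mod 11)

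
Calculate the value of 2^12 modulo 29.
By repeated squaring (mod 29): 2^{1}≡2, 2^{2}≡4, 2^{4}≡16, 2^{8}≡24. Then 2^{12} = 2^{8+4} ≡ 24 × 16 ≡ 7 (mod 29)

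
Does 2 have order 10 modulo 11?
ord_11(2) divides 10. For each prime q|10: 2^{5}≡10, 2^{2}≡4, none ≡ 1. So 2 has order 10 and is a primitive root mod 11.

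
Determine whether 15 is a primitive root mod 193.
ord_193(15) divides 192. For each prime q|192: 15^{96}≡192, 15^{64}≡84, none ≡ 1. So 15 has order 192 and is a primitive root mod 193.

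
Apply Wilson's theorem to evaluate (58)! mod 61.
(60)! = (58)! × (59) × (60) ≡ -1 (mod 61). So (58)! ≡ -1 × [(60)(59)]^(-1) ≡ 30 (mod 61)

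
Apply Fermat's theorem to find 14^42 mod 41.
By Fermat: 14^{40} ≡ 1 mod 41. So 14^{42} = 14^{40} · 14^{2} ≡ 14^{2} ≡ 32 mod 41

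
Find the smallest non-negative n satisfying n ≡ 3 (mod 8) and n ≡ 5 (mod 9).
M = 8 × 9 = 72. M₁ = 9, y₁ ≡ 1 (mod 8). M₂ = 8, y₂ ≡ 8 (mod 9). n = 3×9×1 + 5×8×8 ≡ 59 (mod 72)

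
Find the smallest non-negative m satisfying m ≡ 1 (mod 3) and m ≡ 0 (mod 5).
M = 3 × 5 = 15. M₁ = 5, y₁ ≡ 2 (mod 3). M₂ = 3, y₂ ≡ 2 (mod 5). m = 1×5×2 + 0×3×2 ≡ 10 (mod 15)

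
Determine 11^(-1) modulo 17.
Since 17 is prime, by Fermat 11^(-1) ≡ 11^{15} ≡ 14 mod 17. Verify: 11 × 14 = 154 ≡ 1 mod 17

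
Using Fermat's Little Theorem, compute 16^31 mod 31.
By Fermat: 16^{30} ≡ 1 (mod 31). So 16^{31} = 16^{30} · 16^{1} ≡ 16^{1} ≡ 16 (mod 31)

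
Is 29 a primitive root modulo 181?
29^{15} ≡ 1 mod 181 and 15 < 180, so ord_181(29) = 15 ≠ 180 and 29 is not a primitive root.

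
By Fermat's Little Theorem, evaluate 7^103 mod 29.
By Fermat: 7^{28} ≡ 1 (mod 29). 103 = 3×28 + 19. So 7^{103} ≡ 7^{19} ≡ 16 (mod 29)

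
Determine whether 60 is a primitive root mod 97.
ord_97(60) divides 96. For each prime q|96: 60^{48}≡96, 60^{32}≡35, none ≡ 1. So 60 has order 96 and is a primitive root mod 97.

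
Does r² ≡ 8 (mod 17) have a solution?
By Euler's criterion: 8^{8} ≡ 1 (mod 17). Since this equals 1, 8 is a QR.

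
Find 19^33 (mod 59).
By repeated squaring (mod 59): 19^{1}≡19, 19^{2}≡7, 19^{4}≡49, 19^{8}≡41, 19^{16}≡29, 19^{32}≡15. Then 19^{33} = 19^{32+1} ≡ 15 × 19 ≡ 49 (mod 59)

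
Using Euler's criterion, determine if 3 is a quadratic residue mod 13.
By Euler's criterion: 3^{6} ≡ 1 mod 13. Since this equals 1, 3 is a QR.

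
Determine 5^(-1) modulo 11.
Since 11 is prime, by Fermat 5^(-1) ≡ 5^{9} ≡ 9 (mod 11). Verify: 5 × 9 = 45 ≡ 1 (mod 11)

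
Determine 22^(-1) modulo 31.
Since 31 is prime, by Fermat 22^(-1) ≡ 22^{29} ≡ 24 mod 31. Verify: 22 × 24 = 528 ≡ 1 mod 31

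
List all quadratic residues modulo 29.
Squares in Z_29*: {1, 4, 5, 6, 7, 9, 13, 16, 20, 22, 23, 24, 25, 28}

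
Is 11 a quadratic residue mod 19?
By Euler's criterion: 11^{9} ≡ 1 mod 19. Since this equals 1, 11 is a QR.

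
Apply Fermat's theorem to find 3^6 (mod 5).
By Fermat: 3^{4} ≡ 1 (mod 5). So 3^{6} = 3^{4} · 3^{2} ≡ 3^{2} ≡ 4 (mod 5)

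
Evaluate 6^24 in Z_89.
By repeated squaring mod 89: 6^{1}≡6, 6^{2}≡36, 6^{4}≡50, 6^{8}≡8, 6^{16}≡64. Then 6^{24} = 6^{16+8} ≡ 64 × 8 ≡ 67 mod 89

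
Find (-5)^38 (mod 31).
Using Fermat: (-5)^{30} ≡ 1 (mod 31). 38 ≡ 8 (mod 30). So (-5)^{38} ≡ (-5)^{8} ≡ 25 (mod 31)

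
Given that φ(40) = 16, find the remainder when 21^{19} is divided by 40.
By Euler: 21^{16} ≡ 1 (mod 40) since gcd(21, 40) = 1. 19 = 1×16 + 3. So 21^{19} ≡ 21^{3} ≡ 21 (mod 40)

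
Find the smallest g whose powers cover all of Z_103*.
g = 5. Powers: [5, 25, 22, 7, 35, 72, 51, ...] generates all 102 non-zero residues.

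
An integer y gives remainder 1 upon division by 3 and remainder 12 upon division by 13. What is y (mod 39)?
M = 3 × 13 = 39. M₁ = 13, y₁ ≡ 1 (mod 3). M₂ = 3, y₂ ≡ 9 (mod 13). y = 1×13×1 + 12×3×9 ≡ 25 (mod 39)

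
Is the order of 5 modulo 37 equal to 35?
Powers of 5 mod 37: 5^1≡5, 5^2≡25, 5^3≡14, 5^4≡33, 5^5≡17, 5^6≡11, 5^7≡18, 5^8≡16, 5^9≡6, 5^10≡30, 5^11≡2, 5^12≡10, 5^13≡13, 5^14≡28, 5^15≡29, 5^16≡34, 5^17≡22, 5^18≡36, 5^19≡32, 5^20≡12, 5^21≡23, 5^22≡4, 5^23≡20, 5^24≡26, 5^25≡19, 5^26≡21, 5^27≡31, 5^28≡7, 5^29≡35, 5^30≡27, 5^31≡24, 5^32≡9, 5^33≡8, 5^34≡3, 5^35≡15, 5^36≡1. 5^35≡15≢1, so ord ≠ 35. No, the actual order is 36.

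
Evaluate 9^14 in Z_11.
Using Fermat: 9^{10} ≡ 1 (mod 11). 14 ≡ 4 (mod 10). So 9^{14} ≡ 9^{4} ≡ 5 (mod 11)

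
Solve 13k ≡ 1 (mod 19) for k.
Since 19 is prime, by Fermat 13^(-1) ≡ 13^{17} ≡ 3 (mod 19). Verify: 13 × 3 = 39 ≡ 1 (mod 19)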